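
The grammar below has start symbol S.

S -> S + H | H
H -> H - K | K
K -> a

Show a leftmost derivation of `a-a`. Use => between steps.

S => H   [S -> H]
H => H-K   [H -> H - K]
H-K => K-K   [H -> K]
K-K => a-K   [K -> a]
a-K => a-a   [K -> a]

S => H => H-K => K-K => a-K => a-a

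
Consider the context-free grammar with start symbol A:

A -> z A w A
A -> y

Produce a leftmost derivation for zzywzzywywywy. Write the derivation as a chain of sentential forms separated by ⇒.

A⇒zAwA⇒zzAwAwA⇒zzywAwA⇒zzywzAwAwA⇒zzywzzAwAwAwA⇒zzywzzywAwAwA⇒zzywzzywywAwA⇒zzywzzywywywA⇒zzywzzywywywy

A ⇒ zAwA   [A -> z A w A]
zAwA ⇒ zzAwAwA   [A -> z A w A]
zzAwAwA ⇒ zzywAwA   [A -> y]
zzywAwA ⇒ zzywzAwAwA   [A -> z A w A]
zzywzAwAwA ⇒ zzywzzAwAwAwA   [A -> z A w A]
zzywzzAwAwAwA ⇒ zzywzzywAwAwA   [A -> y]
zzywzzywAwAwA ⇒ zzywzzywywAwA   [A -> y]
zzywzzywywAwA ⇒ zzywzzywywywA   [A -> y]
zzywzzywywywA ⇒ zzywzzywywywy   [A -> y]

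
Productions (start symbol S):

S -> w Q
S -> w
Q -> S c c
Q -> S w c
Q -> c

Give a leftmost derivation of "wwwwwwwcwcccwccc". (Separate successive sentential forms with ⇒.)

S ⇒ wQ   [S -> w Q]
wQ ⇒ wScc   [Q -> S c c]
wScc ⇒ wwQcc   [S -> w Q]
wwQcc ⇒ wwSwccc   [Q -> S w c]
wwSwccc ⇒ wwwQwccc   [S -> w Q]
wwwQwccc ⇒ wwwSccwccc   [Q -> S c c]
wwwSccwccc ⇒ wwwwQccwccc   [S -> w Q]
wwwwQccwccc ⇒ wwwwSwcccwccc   [Q -> S w c]
wwwwSwcccwccc ⇒ wwwwwQwcccwccc   [S -> w Q]
wwwwwQwcccwccc ⇒ wwwwwSwcwcccwccc   [Q -> S w c]
wwwwwSwcwcccwccc ⇒ wwwwwwwcwcccwccc   [S -> w]

S⇒wQ⇒wScc⇒wwQcc⇒wwSwccc⇒wwwQwccc⇒wwwSccwccc⇒wwwwQccwccc⇒wwwwSwcccwccc⇒wwwwwQwcccwccc⇒wwwwwSwcwcccwccc⇒wwwwwwwcwcccwccc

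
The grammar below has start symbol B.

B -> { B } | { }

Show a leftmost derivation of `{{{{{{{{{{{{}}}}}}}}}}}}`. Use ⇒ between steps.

B ⇒ {B}   [B -> { B }]
{B} ⇒ {{B}}   [B -> { B }]
{{B}} ⇒ {{{B}}}   [B -> { B }]
{{{B}}} ⇒ {{{{B}}}}   [B -> { B }]
{{{{B}}}} ⇒ {{{{{B}}}}}   [B -> { B }]
{{{{{B}}}}} ⇒ {{{{{{B}}}}}}   [B -> { B }]
{{{{{{B}}}}}} ⇒ {{{{{{{B}}}}}}}   [B -> { B }]
{{{{{{{B}}}}}}} ⇒ {{{{{{{{B}}}}}}}}   [B -> { B }]
{{{{{{{{B}}}}}}}} ⇒ {{{{{{{{{B}}}}}}}}}   [B -> { B }]
{{{{{{{{{B}}}}}}}}} ⇒ {{{{{{{{{{B}}}}}}}}}}   [B -> { B }]
{{{{{{{{{{B}}}}}}}}}} ⇒ {{{{{{{{{{{B}}}}}}}}}}}   [B -> { B }]
{{{{{{{{{{{B}}}}}}}}}}} ⇒ {{{{{{{{{{{{}}}}}}}}}}}}   [B -> { }]

B ⇒ {B} ⇒ {{B}} ⇒ {{{B}}} ⇒ {{{{B}}}} ⇒ {{{{{B}}}}} ⇒ {{{{{{B}}}}}} ⇒ {{{{{{{B}}}}}}} ⇒ {{{{{{{{B}}}}}}}} ⇒ {{{{{{{{{B}}}}}}}}} ⇒ {{{{{{{{{{B}}}}}}}}}} ⇒ {{{{{{{{{{{B}}}}}}}}}}} ⇒ {{{{{{{{{{{{}}}}}}}}}}}}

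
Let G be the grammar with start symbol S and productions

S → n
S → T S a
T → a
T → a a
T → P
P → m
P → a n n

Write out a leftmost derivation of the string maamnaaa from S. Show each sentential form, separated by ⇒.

S⇒TSa⇒PSa⇒mSa⇒mTSaa⇒maaSaa⇒maaTSaaa⇒maaPSaaa⇒maamSaaa⇒maamnaaa

S ⇒ TSa   [S → T S a]
TSa ⇒ PSa   [T → P]
PSa ⇒ mSa   [P → m]
mSa ⇒ mTSaa   [S → T S a]
mTSaa ⇒ maaSaa   [T → a a]
maaSaa ⇒ maaTSaaa   [S → T S a]
maaTSaaa ⇒ maaPSaaa   [T → P]
maaPSaaa ⇒ maamSaaa   [P → m]
maamSaaa ⇒ maamnaaa   [S → n]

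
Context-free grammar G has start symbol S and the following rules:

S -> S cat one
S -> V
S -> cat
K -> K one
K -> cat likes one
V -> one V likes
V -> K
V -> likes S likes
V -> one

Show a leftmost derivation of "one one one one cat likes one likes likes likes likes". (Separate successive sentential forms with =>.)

S => V => one V likes => one one V likes likes => one one one V likes likes likes => one one one one V likes likes likes likes => one one one one K likes likes likes likes => one one one one cat likes one likes likes likes likes

S => V   [S -> V]
V => one V likes   [V -> one V likes]
one V likes => one one V likes likes   [V -> one V likes]
one one V likes likes => one one one V likes likes likes   [V -> one V likes]
one one one V likes likes likes => one one one one V likes likes likes likes   [V -> one V likes]
one one one one V likes likes likes likes => one one one one K likes likes likes likes   [V -> K]
one one one one K likes likes likes likes => one one one one cat likes one likes likes likes likes   [K -> cat likes one]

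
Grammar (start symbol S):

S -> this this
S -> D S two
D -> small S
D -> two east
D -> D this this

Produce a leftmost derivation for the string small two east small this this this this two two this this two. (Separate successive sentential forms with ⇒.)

S ⇒ D S two ⇒ small S S two ⇒ small D S two S two ⇒ small two east S two S two ⇒ small two east D S two two S two ⇒ small two east small S S two two S two ⇒ small two east small this this S two two S two ⇒ small two east small this this this this two two S two ⇒ small two east small this this this this two two this this two

S ⇒ D S two   [S -> D S two]
D S two ⇒ small S S two   [D -> small S]
small S S two ⇒ small D S two S two   [S -> D S two]
small D S two S two ⇒ small two east S two S two   [D -> two east]
small two east S two S two ⇒ small two east D S two two S two   [S -> D S two]
small two east D S two two S two ⇒ small two east small S S two two S two   [D -> small S]
small two east small S S two two S two ⇒ small two east small this this S two two S two   [S -> this this]
small two east small this this S two two S two ⇒ small two east small this this this this two two S two   [S -> this this]
small two east small this this this this two two S two ⇒ small two east small this this this this two two this this two   [S -> this this]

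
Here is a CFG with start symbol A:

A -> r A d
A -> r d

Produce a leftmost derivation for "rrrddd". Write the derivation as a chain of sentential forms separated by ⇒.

A ⇒ rAd ⇒ rrAdd ⇒ rrrddd

A ⇒ rAd   [A -> r A d]
rAd ⇒ rrAdd   [A -> r A d]
rrAdd ⇒ rrrddd   [A -> r d]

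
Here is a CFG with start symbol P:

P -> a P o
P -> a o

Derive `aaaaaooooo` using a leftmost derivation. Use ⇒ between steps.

P ⇒ aPo ⇒ aaPoo ⇒ aaaPooo ⇒ aaaaPoooo ⇒ aaaaaooooo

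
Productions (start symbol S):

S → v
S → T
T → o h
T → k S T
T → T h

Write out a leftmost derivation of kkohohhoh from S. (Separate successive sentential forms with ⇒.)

S ⇒ T ⇒ kST ⇒ kTT ⇒ kThT ⇒ kkSThT ⇒ kkTThT ⇒ kkohThT ⇒ kkohohhT ⇒ kkohohhoh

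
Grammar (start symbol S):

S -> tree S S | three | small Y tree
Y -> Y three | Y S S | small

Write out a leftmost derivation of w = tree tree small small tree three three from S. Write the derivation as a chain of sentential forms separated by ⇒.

S ⇒ tree S S ⇒ tree tree S S S ⇒ tree tree small Y tree S S ⇒ tree tree small small tree S S ⇒ tree tree small small tree three S ⇒ tree tree small small tree three three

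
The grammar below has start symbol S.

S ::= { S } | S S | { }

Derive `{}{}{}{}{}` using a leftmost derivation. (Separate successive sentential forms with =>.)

S => SS   [S ::= S S]
SS => SSS   [S ::= S S]
SSS => SSSS   [S ::= S S]
SSSS => SSSSS   [S ::= S S]
SSSSS => {}SSSS   [S ::= { }]
{}SSSS => {}{}SSS   [S ::= { }]
{}{}SSS => {}{}{}SS   [S ::= { }]
{}{}{}SS => {}{}{}{}S   [S ::= { }]
{}{}{}{}S => {}{}{}{}{}   [S ::= { }]

S=>SS=>SSS=>SSSS=>SSSSS=>{}SSSS=>{}{}SSS=>{}{}{}SS=>{}{}{}{}S=>{}{}{}{}{}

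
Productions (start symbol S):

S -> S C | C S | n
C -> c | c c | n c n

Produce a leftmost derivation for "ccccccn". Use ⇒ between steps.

S⇒CS⇒cS⇒cCS⇒ccS⇒ccCS⇒ccccS⇒ccccCS⇒ccccccS⇒ccccccn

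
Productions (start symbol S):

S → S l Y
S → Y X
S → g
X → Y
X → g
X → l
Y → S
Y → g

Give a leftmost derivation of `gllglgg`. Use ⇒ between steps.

S ⇒ YX ⇒ SX ⇒ SlYX ⇒ SlYlYX ⇒ YXlYlYX ⇒ gXlYlYX ⇒ gllYlYX ⇒ gllglYX ⇒ gllglgX ⇒ gllglgg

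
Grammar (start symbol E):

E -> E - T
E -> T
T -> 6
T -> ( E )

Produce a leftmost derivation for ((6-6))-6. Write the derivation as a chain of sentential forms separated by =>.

E => E-T   [E -> E - T]
E-T => T-T   [E -> T]
T-T => (E)-T   [T -> ( E )]
(E)-T => (T)-T   [E -> T]
(T)-T => ((E))-T   [T -> ( E )]
((E))-T => ((E-T))-T   [E -> E - T]
((E-T))-T => ((T-T))-T   [E -> T]
((T-T))-T => ((6-T))-T   [T -> 6]
((6-T))-T => ((6-6))-T   [T -> 6]
((6-6))-T => ((6-6))-6   [T -> 6]

E => E-T => T-T => (E)-T => (T)-T => ((E))-T => ((E-T))-T => ((T-T))-T => ((6-T))-T => ((6-6))-T => ((6-6))-6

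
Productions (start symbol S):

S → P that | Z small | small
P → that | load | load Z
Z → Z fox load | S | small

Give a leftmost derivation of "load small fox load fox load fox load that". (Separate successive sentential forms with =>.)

S => P that => load Z that => load Z fox load that => load Z fox load fox load that => load Z fox load fox load fox load that => load small fox load fox load fox load that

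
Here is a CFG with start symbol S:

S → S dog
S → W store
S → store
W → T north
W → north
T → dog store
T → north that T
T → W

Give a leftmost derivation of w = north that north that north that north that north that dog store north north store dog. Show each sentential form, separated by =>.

S => S dog => W store dog => T north store dog => north that T north store dog => north that north that T north store dog => north that north that W north store dog => north that north that T north north store dog => north that north that north that T north north store dog => north that north that north that north that T north north store dog => north that north that north that north that north that T north north store dog => north that north that north that north that north that dog store north north store dog

S => S dog   [S → S dog]
S dog => W store dog   [S → W store]
W store dog => T north store dog   [W → T north]
T north store dog => north that T north store dog   [T → north that T]
north that T north store dog => north that north that T north store dog   [T → north that T]
north that north that T north store dog => north that north that W north store dog   [T → W]
north that north that W north store dog => north that north that T north north store dog   [W → T north]
north that north that T north north store dog => north that north that north that T north north store dog   [T → north that T]
north that north that north that T north north store dog => north that north that north that north that T north north store dog   [T → north that T]
north that north that north that north that T north north store dog => north that north that north that north that north that T north north store dog   [T → north that T]
north that north that north that north that north that T north north store dog => north that north that north that north that north that dog store north north store dog   [T → dog store]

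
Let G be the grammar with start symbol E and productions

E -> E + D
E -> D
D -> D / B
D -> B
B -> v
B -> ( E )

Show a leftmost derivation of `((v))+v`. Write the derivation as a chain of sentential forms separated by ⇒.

E ⇒ E+D ⇒ D+D ⇒ B+D ⇒ (E)+D ⇒ (D)+D ⇒ (B)+D ⇒ ((E))+D ⇒ ((D))+D ⇒ ((B))+D ⇒ ((v))+D ⇒ ((v))+B ⇒ ((v))+v

E ⇒ E+D   [E -> E + D]
E+D ⇒ D+D   [E -> D]
D+D ⇒ B+D   [D -> B]
B+D ⇒ (E)+D   [B -> ( E )]
(E)+D ⇒ (D)+D   [E -> D]
(D)+D ⇒ (B)+D   [D -> B]
(B)+D ⇒ ((E))+D   [B -> ( E )]
((E))+D ⇒ ((D))+D   [E -> D]
((D))+D ⇒ ((B))+D   [D -> B]
((B))+D ⇒ ((v))+D   [B -> v]
((v))+D ⇒ ((v))+B   [D -> B]
((v))+B ⇒ ((v))+v   [B -> v]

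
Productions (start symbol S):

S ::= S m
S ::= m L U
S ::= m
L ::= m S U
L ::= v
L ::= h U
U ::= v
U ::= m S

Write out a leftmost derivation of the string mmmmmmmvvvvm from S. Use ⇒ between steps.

S ⇒ Sm ⇒ mLUm ⇒ mmSUUm ⇒ mmmLUUUm ⇒ mmmmSUUUUm ⇒ mmmmSmUUUUm ⇒ mmmmSmmUUUUm ⇒ mmmmmmmUUUUm ⇒ mmmmmmmvUUUm ⇒ mmmmmmmvvUUm ⇒ mmmmmmmvvvUm ⇒ mmmmmmmvvvvm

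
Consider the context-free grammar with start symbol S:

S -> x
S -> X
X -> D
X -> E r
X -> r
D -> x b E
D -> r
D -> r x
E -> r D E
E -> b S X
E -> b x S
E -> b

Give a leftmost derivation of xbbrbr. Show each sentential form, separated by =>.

S => X => D => xbE => xbbSX => xbbXX => xbbrX => xbbrEr => xbbrbr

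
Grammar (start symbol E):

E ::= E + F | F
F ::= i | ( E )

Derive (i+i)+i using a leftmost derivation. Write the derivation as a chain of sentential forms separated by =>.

E=>E+F=>F+F=>(E)+F=>(E+F)+F=>(F+F)+F=>(i+F)+F=>(i+i)+F=>(i+i)+i

E => E+F   [E ::= E + F]
E+F => F+F   [E ::= F]
F+F => (E)+F   [F ::= ( E )]
(E)+F => (E+F)+F   [E ::= E + F]
(E+F)+F => (F+F)+F   [E ::= F]
(F+F)+F => (i+F)+F   [F ::= i]
(i+F)+F => (i+i)+F   [F ::= i]
(i+i)+F => (i+i)+i   [F ::= i]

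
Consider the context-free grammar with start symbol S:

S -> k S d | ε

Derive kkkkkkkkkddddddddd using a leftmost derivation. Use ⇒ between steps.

S ⇒ kSd   [S -> k S d]
kSd ⇒ kkSdd   [S -> k S d]
kkSdd ⇒ kkkSddd   [S -> k S d]
kkkSddd ⇒ kkkkSdddd   [S -> k S d]
kkkkSdddd ⇒ kkkkkSddddd   [S -> k S d]
kkkkkSddddd ⇒ kkkkkkSdddddd   [S -> k S d]
kkkkkkSdddddd ⇒ kkkkkkkSddddddd   [S -> k S d]
kkkkkkkSddddddd ⇒ kkkkkkkkSdddddddd   [S -> k S d]
kkkkkkkkSdddddddd ⇒ kkkkkkkkkSddddddddd   [S -> k S d]
kkkkkkkkkSddddddddd ⇒ kkkkkkkkkddddddddd   [S -> ε]

S ⇒ kSd ⇒ kkSdd ⇒ kkkSddd ⇒ kkkkSdddd ⇒ kkkkkSddddd ⇒ kkkkkkSdddddd ⇒ kkkkkkkSddddddd ⇒ kkkkkkkkSdddddddd ⇒ kkkkkkkkkSddddddddd ⇒ kkkkkkkkkddddddddd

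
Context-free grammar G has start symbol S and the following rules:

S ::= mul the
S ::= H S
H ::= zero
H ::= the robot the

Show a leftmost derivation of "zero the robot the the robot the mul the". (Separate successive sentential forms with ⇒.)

S ⇒ H S   [S ::= H S]
H S ⇒ zero S   [H ::= zero]
zero S ⇒ zero H S   [S ::= H S]
zero H S ⇒ zero the robot the S   [H ::= the robot the]
zero the robot the S ⇒ zero the robot the H S   [S ::= H S]
zero the robot the H S ⇒ zero the robot the the robot the S   [H ::= the robot the]
zero the robot the the robot the S ⇒ zero the robot the the robot the mul the   [S ::= mul the]

S ⇒ H S ⇒ zero S ⇒ zero H S ⇒ zero the robot the S ⇒ zero the robot the H S ⇒ zero the robot the the robot the S ⇒ zero the robot the the robot the mul the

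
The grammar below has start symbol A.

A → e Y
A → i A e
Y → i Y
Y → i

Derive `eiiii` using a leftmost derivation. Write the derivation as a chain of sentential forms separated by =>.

A => eY => eiY => eiiY => eiiiY => eiiii

A => eY   [A → e Y]
eY => eiY   [Y → i Y]
eiY => eiiY   [Y → i Y]
eiiY => eiiiY   [Y → i Y]
eiiiY => eiiii   [Y → i]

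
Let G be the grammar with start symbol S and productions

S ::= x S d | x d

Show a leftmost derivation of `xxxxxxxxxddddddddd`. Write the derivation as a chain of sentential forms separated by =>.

S => xSd => xxSdd => xxxSddd => xxxxSdddd => xxxxxSddddd => xxxxxxSdddddd => xxxxxxxSddddddd => xxxxxxxxSdddddddd => xxxxxxxxxddddddddd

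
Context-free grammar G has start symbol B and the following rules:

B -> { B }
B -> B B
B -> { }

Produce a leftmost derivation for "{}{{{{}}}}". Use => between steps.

B=>BB=>{}B=>{}{B}=>{}{{B}}=>{}{{{B}}}=>{}{{{{}}}}

B => BB   [B -> B B]
BB => {}B   [B -> { }]
{}B => {}{B}   [B -> { B }]
{}{B} => {}{{B}}   [B -> { B }]
{}{{B}} => {}{{{B}}}   [B -> { B }]
{}{{{B}}} => {}{{{{}}}}   [B -> { }]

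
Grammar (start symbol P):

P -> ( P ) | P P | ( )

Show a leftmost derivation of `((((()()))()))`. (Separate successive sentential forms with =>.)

P=>(P)=>((P))=>((PP))=>(((P)P))=>((((P))P))=>((((PP))P))=>((((()P))P))=>((((()()))P))=>((((()()))()))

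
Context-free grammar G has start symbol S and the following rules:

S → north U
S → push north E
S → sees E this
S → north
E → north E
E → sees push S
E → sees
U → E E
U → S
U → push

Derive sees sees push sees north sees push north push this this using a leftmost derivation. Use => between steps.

S => sees E this   [S → sees E this]
sees E this => sees sees push S this   [E → sees push S]
sees sees push S this => sees sees push sees E this this   [S → sees E this]
sees sees push sees E this this => sees sees push sees north E this this   [E → north E]
sees sees push sees north E this this => sees sees push sees north sees push S this this   [E → sees push S]
sees sees push sees north sees push S this this => sees sees push sees north sees push north U this this   [S → north U]
sees sees push sees north sees push north U this this => sees sees push sees north sees push north push this this   [U → push]

S => sees E this => sees sees push S this => sees sees push sees E this this => sees sees push sees north E this this => sees sees push sees north sees push S this this => sees sees push sees north sees push north U this this => sees sees push sees north sees push north push this this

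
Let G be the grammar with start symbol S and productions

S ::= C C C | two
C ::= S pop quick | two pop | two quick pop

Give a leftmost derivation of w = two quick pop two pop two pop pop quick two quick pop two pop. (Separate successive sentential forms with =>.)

S => C C C => S pop quick C C => C C C pop quick C C => two quick pop C C pop quick C C => two quick pop two pop C pop quick C C => two quick pop two pop two pop pop quick C C => two quick pop two pop two pop pop quick two quick pop C => two quick pop two pop two pop pop quick two quick pop two pop

S => C C C   [S ::= C C C]
C C C => S pop quick C C   [C ::= S pop quick]
S pop quick C C => C C C pop quick C C   [S ::= C C C]
C C C pop quick C C => two quick pop C C pop quick C C   [C ::= two quick pop]
two quick pop C C pop quick C C => two quick pop two pop C pop quick C C   [C ::= two pop]
two quick pop two pop C pop quick C C => two quick pop two pop two pop pop quick C C   [C ::= two pop]
two quick pop two pop two pop pop quick C C => two quick pop two pop two pop pop quick two quick pop C   [C ::= two quick pop]
two quick pop two pop two pop pop quick two quick pop C => two quick pop two pop two pop pop quick two quick pop two pop   [C ::= two pop]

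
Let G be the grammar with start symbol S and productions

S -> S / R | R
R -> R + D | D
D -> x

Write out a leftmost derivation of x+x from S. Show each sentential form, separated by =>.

S => R   [S -> R]
R => R+D   [R -> R + D]
R+D => D+D   [R -> D]
D+D => x+D   [D -> x]
x+D => x+x   [D -> x]

S=>R=>R+D=>D+D=>x+D=>x+x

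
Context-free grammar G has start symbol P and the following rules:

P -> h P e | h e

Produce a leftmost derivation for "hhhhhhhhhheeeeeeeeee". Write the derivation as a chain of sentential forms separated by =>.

P => hPe => hhPee => hhhPeee => hhhhPeeee => hhhhhPeeeee => hhhhhhPeeeeee => hhhhhhhPeeeeeee => hhhhhhhhPeeeeeeee => hhhhhhhhhPeeeeeeeee => hhhhhhhhhheeeeeeeeee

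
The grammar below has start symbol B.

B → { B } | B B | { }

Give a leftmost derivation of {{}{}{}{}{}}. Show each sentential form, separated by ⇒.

B ⇒ {B} ⇒ {BB} ⇒ {BBB} ⇒ {{}BB} ⇒ {{}BBB} ⇒ {{}BBBB} ⇒ {{}{}BBB} ⇒ {{}{}{}BB} ⇒ {{}{}{}{}B} ⇒ {{}{}{}{}{}}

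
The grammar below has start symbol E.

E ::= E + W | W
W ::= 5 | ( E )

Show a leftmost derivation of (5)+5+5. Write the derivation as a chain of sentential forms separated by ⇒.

E ⇒ E+W ⇒ E+W+W ⇒ W+W+W ⇒ (E)+W+W ⇒ (W)+W+W ⇒ (5)+W+W ⇒ (5)+5+W ⇒ (5)+5+5

E ⇒ E+W   [E ::= E + W]
E+W ⇒ E+W+W   [E ::= E + W]
E+W+W ⇒ W+W+W   [E ::= W]
W+W+W ⇒ (E)+W+W   [W ::= ( E )]
(E)+W+W ⇒ (W)+W+W   [E ::= W]
(W)+W+W ⇒ (5)+W+W   [W ::= 5]
(5)+W+W ⇒ (5)+5+W   [W ::= 5]
(5)+5+W ⇒ (5)+5+5   [W ::= 5]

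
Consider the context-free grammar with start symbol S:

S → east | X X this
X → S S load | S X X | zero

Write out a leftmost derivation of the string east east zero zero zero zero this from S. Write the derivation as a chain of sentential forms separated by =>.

S => X X this => S X X X this => east X X X this => east S X X X X this => east east X X X X this => east east zero X X X this => east east zero zero X X this => east east zero zero zero X this => east east zero zero zero zero this

S => X X this   [S → X X this]
X X this => S X X X this   [X → S X X]
S X X X this => east X X X this   [S → east]
east X X X this => east S X X X X this   [X → S X X]
east S X X X X this => east east X X X X this   [S → east]
east east X X X X this => east east zero X X X this   [X → zero]
east east zero X X X this => east east zero zero X X this   [X → zero]
east east zero zero X X this => east east zero zero zero X this   [X → zero]
east east zero zero zero X this => east east zero zero zero zero this   [X → zero]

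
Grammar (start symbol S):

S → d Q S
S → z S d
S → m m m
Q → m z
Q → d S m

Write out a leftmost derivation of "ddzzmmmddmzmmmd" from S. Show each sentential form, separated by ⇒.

S ⇒ dQS   [S → d Q S]
dQS ⇒ ddSmS   [Q → d S m]
ddSmS ⇒ ddzSdmS   [S → z S d]
ddzSdmS ⇒ ddzzSddmS   [S → z S d]
ddzzSddmS ⇒ ddzzmmmddmS   [S → m m m]
ddzzmmmddmS ⇒ ddzzmmmddmzSd   [S → z S d]
ddzzmmmddmzSd ⇒ ddzzmmmddmzmmmd   [S → m m m]

S ⇒ dQS ⇒ ddSmS ⇒ ddzSdmS ⇒ ddzzSddmS ⇒ ddzzmmmddmS ⇒ ddzzmmmddmzSd ⇒ ddzzmmmddmzmmmd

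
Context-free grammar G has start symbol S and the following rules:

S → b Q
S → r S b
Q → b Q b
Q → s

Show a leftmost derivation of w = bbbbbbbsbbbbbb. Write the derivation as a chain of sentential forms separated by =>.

S => bQ   [S → b Q]
bQ => bbQb   [Q → b Q b]
bbQb => bbbQbb   [Q → b Q b]
bbbQbb => bbbbQbbb   [Q → b Q b]
bbbbQbbb => bbbbbQbbbb   [Q → b Q b]
bbbbbQbbbb => bbbbbbQbbbbb   [Q → b Q b]
bbbbbbQbbbbb => bbbbbbbQbbbbbb   [Q → b Q b]
bbbbbbbQbbbbbb => bbbbbbbsbbbbbb   [Q → s]

S=>bQ=>bbQb=>bbbQbb=>bbbbQbbb=>bbbbbQbbbb=>bbbbbbQbbbbb=>bbbbbbbQbbbbbb=>bbbbbbbsbbbbbb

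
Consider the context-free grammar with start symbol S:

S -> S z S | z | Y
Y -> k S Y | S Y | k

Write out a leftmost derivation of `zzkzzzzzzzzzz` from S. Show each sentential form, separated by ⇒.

S ⇒ SzS   [S -> S z S]
SzS ⇒ SzSzS   [S -> S z S]
SzSzS ⇒ SzSzSzS   [S -> S z S]
SzSzSzS ⇒ zzSzSzS   [S -> z]
zzSzSzS ⇒ zzSzSzSzS   [S -> S z S]
zzSzSzSzS ⇒ zzSzSzSzSzS   [S -> S z S]
zzSzSzSzSzS ⇒ zzSzSzSzSzSzS   [S -> S z S]
zzSzSzSzSzSzS ⇒ zzYzSzSzSzSzS   [S -> Y]
zzYzSzSzSzSzS ⇒ zzkzSzSzSzSzS   [Y -> k]
zzkzSzSzSzSzS ⇒ zzkzzzSzSzSzS   [S -> z]
zzkzzzSzSzSzS ⇒ zzkzzzzzSzSzS   [S -> z]
zzkzzzzzSzSzS ⇒ zzkzzzzzzzSzS   [S -> z]
zzkzzzzzzzSzS ⇒ zzkzzzzzzzzzS   [S -> z]
zzkzzzzzzzzzS ⇒ zzkzzzzzzzzzz   [S -> z]

S⇒SzS⇒SzSzS⇒SzSzSzS⇒zzSzSzS⇒zzSzSzSzS⇒zzSzSzSzSzS⇒zzSzSzSzSzSzS⇒zzYzSzSzSzSzS⇒zzkzSzSzSzSzS⇒zzkzzzSzSzSzS⇒zzkzzzzzSzSzS⇒zzkzzzzzzzSzS⇒zzkzzzzzzzzzS⇒zzkzzzzzzzzzz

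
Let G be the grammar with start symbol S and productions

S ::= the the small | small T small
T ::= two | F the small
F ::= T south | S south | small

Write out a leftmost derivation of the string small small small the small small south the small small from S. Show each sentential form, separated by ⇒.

S ⇒ small T small   [S ::= small T small]
small T small ⇒ small F the small small   [T ::= F the small]
small F the small small ⇒ small S south the small small   [F ::= S south]
small S south the small small ⇒ small small T small south the small small   [S ::= small T small]
small small T small south the small small ⇒ small small F the small small south the small small   [T ::= F the small]
small small F the small small south the small small ⇒ small small small the small small south the small small   [F ::= small]

S ⇒ small T small ⇒ small F the small small ⇒ small S south the small small ⇒ small small T small south the small small ⇒ small small F the small small south the small small ⇒ small small small the small small south the small small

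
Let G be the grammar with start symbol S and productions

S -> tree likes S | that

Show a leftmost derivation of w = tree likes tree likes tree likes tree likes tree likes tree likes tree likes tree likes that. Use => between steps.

S => tree likes S   [S -> tree likes S]
tree likes S => tree likes tree likes S   [S -> tree likes S]
tree likes tree likes S => tree likes tree likes tree likes S   [S -> tree likes S]
tree likes tree likes tree likes S => tree likes tree likes tree likes tree likes S   [S -> tree likes S]
tree likes tree likes tree likes tree likes S => tree likes tree likes tree likes tree likes tree likes S   [S -> tree likes S]
tree likes tree likes tree likes tree likes tree likes S => tree likes tree likes tree likes tree likes tree likes tree likes S   [S -> tree likes S]
tree likes tree likes tree likes tree likes tree likes tree likes S => tree likes tree likes tree likes tree likes tree likes tree likes tree likes S   [S -> tree likes S]
tree likes tree likes tree likes tree likes tree likes tree likes tree likes S => tree likes tree likes tree likes tree likes tree likes tree likes tree likes tree likes S   [S -> tree likes S]
tree likes tree likes tree likes tree likes tree likes tree likes tree likes tree likes S => tree likes tree likes tree likes tree likes tree likes tree likes tree likes tree likes that   [S -> that]

S => tree likes S => tree likes tree likes S => tree likes tree likes tree likes S => tree likes tree likes tree likes tree likes S => tree likes tree likes tree likes tree likes tree likes S => tree likes tree likes tree likes tree likes tree likes tree likes S => tree likes tree likes tree likes tree likes tree likes tree likes tree likes S => tree likes tree likes tree likes tree likes tree likes tree likes tree likes tree likes S => tree likes tree likes tree likes tree likes tree likes tree likes tree likes tree likes that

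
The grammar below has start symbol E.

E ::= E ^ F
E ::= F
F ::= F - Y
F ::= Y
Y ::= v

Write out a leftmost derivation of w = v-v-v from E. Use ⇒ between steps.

E ⇒ F ⇒ F-Y ⇒ F-Y-Y ⇒ Y-Y-Y ⇒ v-Y-Y ⇒ v-v-Y ⇒ v-v-v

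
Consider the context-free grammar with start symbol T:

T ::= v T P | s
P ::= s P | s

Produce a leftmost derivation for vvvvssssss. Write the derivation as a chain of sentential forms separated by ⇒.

T ⇒ vTP ⇒ vvTPP ⇒ vvvTPPP ⇒ vvvvTPPPP ⇒ vvvvsPPPP ⇒ vvvvssPPPP ⇒ vvvvsssPPP ⇒ vvvvssssPP ⇒ vvvvsssssP ⇒ vvvvssssss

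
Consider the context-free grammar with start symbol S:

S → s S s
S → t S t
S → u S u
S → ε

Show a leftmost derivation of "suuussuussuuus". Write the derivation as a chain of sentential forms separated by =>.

S=>sSs=>suSus=>suuSuus=>suuuSuuus=>suuusSsuuus=>suuussSssuuus=>suuussuSussuuus=>suuussuussuuus

S => sSs   [S → s S s]
sSs => suSus   [S → u S u]
suSus => suuSuus   [S → u S u]
suuSuus => suuuSuuus   [S → u S u]
suuuSuuus => suuusSsuuus   [S → s S s]
suuusSsuuus => suuussSssuuus   [S → s S s]
suuussSssuuus => suuussuSussuuus   [S → u S u]
suuussuSussuuus => suuussuussuuus   [S → ε]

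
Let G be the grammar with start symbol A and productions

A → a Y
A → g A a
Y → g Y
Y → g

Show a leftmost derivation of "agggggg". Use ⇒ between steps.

A⇒aY⇒agY⇒aggY⇒agggY⇒aggggY⇒agggggY⇒agggggg

A ⇒ aY   [A → a Y]
aY ⇒ agY   [Y → g Y]
agY ⇒ aggY   [Y → g Y]
aggY ⇒ agggY   [Y → g Y]
agggY ⇒ aggggY   [Y → g Y]
aggggY ⇒ agggggY   [Y → g Y]
agggggY ⇒ agggggg   [Y → g]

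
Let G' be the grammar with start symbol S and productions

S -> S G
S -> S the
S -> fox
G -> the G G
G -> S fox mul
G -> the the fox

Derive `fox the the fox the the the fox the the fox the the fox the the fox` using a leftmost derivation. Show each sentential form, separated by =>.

S => S G => S G G => S G G G => S G G G G => S the G G G G => S G the G G G G => fox G the G G G G => fox the the fox the G G G G => fox the the fox the the the fox G G G => fox the the fox the the the fox the the fox G G => fox the the fox the the the fox the the fox the the fox G => fox the the fox the the the fox the the fox the the fox the the fox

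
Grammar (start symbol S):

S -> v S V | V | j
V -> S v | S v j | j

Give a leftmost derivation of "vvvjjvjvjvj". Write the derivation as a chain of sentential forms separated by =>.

S => V   [S -> V]
V => Svj   [V -> S v j]
Svj => vSVvj   [S -> v S V]
vSVvj => vvSVVvj   [S -> v S V]
vvSVVvj => vvvSVVVvj   [S -> v S V]
vvvSVVVvj => vvvjVVVvj   [S -> j]
vvvjVVVvj => vvvjSvVVvj   [V -> S v]
vvvjSvVVvj => vvvjjvVVvj   [S -> j]
vvvjjvVVvj => vvvjjvSvVvj   [V -> S v]
vvvjjvSvVvj => vvvjjvVvVvj   [S -> V]
vvvjjvVvVvj => vvvjjvjvVvj   [V -> j]
vvvjjvjvVvj => vvvjjvjvjvj   [V -> j]

S => V => Svj => vSVvj => vvSVVvj => vvvSVVVvj => vvvjVVVvj => vvvjSvVVvj => vvvjjvVVvj => vvvjjvSvVvj => vvvjjvVvVvj => vvvjjvjvVvj => vvvjjvjvjvj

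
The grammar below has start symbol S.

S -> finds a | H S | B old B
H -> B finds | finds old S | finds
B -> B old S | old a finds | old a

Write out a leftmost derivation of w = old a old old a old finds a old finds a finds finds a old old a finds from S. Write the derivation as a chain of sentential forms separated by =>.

S => B old B => B old S old B => old a old S old B => old a old H S old B => old a old B finds S old B => old a old B old S finds S old B => old a old B old S old S finds S old B => old a old old a old S old S finds S old B => old a old old a old finds a old S finds S old B => old a old old a old finds a old finds a finds S old B => old a old old a old finds a old finds a finds finds a old B => old a old old a old finds a old finds a finds finds a old old a finds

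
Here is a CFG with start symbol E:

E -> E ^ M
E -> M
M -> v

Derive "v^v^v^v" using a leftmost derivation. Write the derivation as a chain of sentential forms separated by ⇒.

E ⇒ E^M   [E -> E ^ M]
E^M ⇒ E^M^M   [E -> E ^ M]
E^M^M ⇒ E^M^M^M   [E -> E ^ M]
E^M^M^M ⇒ M^M^M^M   [E -> M]
M^M^M^M ⇒ v^M^M^M   [M -> v]
v^M^M^M ⇒ v^v^M^M   [M -> v]
v^v^M^M ⇒ v^v^v^M   [M -> v]
v^v^v^M ⇒ v^v^v^v   [M -> v]

E ⇒ E^M ⇒ E^M^M ⇒ E^M^M^M ⇒ M^M^M^M ⇒ v^M^M^M ⇒ v^v^M^M ⇒ v^v^v^M ⇒ v^v^v^v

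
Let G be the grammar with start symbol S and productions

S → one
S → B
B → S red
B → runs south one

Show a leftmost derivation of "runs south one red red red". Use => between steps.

S => B   [S → B]
B => S red   [B → S red]
S red => B red   [S → B]
B red => S red red   [B → S red]
S red red => B red red   [S → B]
B red red => S red red red   [B → S red]
S red red red => B red red red   [S → B]
B red red red => runs south one red red red   [B → runs south one]

S => B => S red => B red => S red red => B red red => S red red red => B red red red => runs south one red red red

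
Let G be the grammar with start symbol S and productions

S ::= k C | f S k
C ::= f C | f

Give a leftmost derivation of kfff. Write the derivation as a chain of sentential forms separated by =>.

S => kC => kfC => kffC => kfff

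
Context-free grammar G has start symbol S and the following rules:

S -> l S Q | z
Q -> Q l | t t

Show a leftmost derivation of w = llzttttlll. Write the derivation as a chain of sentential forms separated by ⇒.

S ⇒ lSQ   [S -> l S Q]
lSQ ⇒ llSQQ   [S -> l S Q]
llSQQ ⇒ llzQQ   [S -> z]
llzQQ ⇒ llzttQ   [Q -> t t]
llzttQ ⇒ llzttQl   [Q -> Q l]
llzttQl ⇒ llzttQll   [Q -> Q l]
llzttQll ⇒ llzttQlll   [Q -> Q l]
llzttQlll ⇒ llzttttlll   [Q -> t t]

S ⇒ lSQ ⇒ llSQQ ⇒ llzQQ ⇒ llzttQ ⇒ llzttQl ⇒ llzttQll ⇒ llzttQlll ⇒ llzttttlll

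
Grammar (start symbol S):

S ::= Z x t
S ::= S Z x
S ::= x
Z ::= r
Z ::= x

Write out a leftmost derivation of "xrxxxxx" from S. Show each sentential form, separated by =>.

S => SZx => SZxZx => SZxZxZx => xZxZxZx => xrxZxZx => xrxxxZx => xrxxxxx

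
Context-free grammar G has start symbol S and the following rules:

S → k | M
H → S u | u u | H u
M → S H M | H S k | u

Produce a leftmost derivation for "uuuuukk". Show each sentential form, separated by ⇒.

S ⇒ M ⇒ HSk ⇒ HuSk ⇒ HuuSk ⇒ HuuuSk ⇒ uuuuuSk ⇒ uuuuukk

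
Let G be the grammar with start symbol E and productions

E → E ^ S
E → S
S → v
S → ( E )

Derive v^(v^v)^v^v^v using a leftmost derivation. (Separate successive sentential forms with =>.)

E => E^S => E^S^S => E^S^S^S => E^S^S^S^S => S^S^S^S^S => v^S^S^S^S => v^(E)^S^S^S => v^(E^S)^S^S^S => v^(S^S)^S^S^S => v^(v^S)^S^S^S => v^(v^v)^S^S^S => v^(v^v)^v^S^S => v^(v^v)^v^v^S => v^(v^v)^v^v^v

E => E^S   [E → E ^ S]
E^S => E^S^S   [E → E ^ S]
E^S^S => E^S^S^S   [E → E ^ S]
E^S^S^S => E^S^S^S^S   [E → E ^ S]
E^S^S^S^S => S^S^S^S^S   [E → S]
S^S^S^S^S => v^S^S^S^S   [S → v]
v^S^S^S^S => v^(E)^S^S^S   [S → ( E )]
v^(E)^S^S^S => v^(E^S)^S^S^S   [E → E ^ S]
v^(E^S)^S^S^S => v^(S^S)^S^S^S   [E → S]
v^(S^S)^S^S^S => v^(v^S)^S^S^S   [S → v]
v^(v^S)^S^S^S => v^(v^v)^S^S^S   [S → v]
v^(v^v)^S^S^S => v^(v^v)^v^S^S   [S → v]
v^(v^v)^v^S^S => v^(v^v)^v^v^S   [S → v]
v^(v^v)^v^v^S => v^(v^v)^v^v^v   [S → v]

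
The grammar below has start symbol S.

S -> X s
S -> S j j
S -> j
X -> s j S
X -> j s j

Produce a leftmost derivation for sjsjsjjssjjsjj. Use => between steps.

S => Sjj => Xsjj => sjSsjj => sjSjjsjj => sjXsjjsjj => sjsjSsjjsjj => sjsjXssjjsjj => sjsjsjSssjjsjj => sjsjsjjssjjsjj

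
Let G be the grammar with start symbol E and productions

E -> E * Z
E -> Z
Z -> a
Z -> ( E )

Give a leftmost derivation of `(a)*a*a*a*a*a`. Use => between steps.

E => E*Z => E*Z*Z => E*Z*Z*Z => E*Z*Z*Z*Z => E*Z*Z*Z*Z*Z => Z*Z*Z*Z*Z*Z => (E)*Z*Z*Z*Z*Z => (Z)*Z*Z*Z*Z*Z => (a)*Z*Z*Z*Z*Z => (a)*a*Z*Z*Z*Z => (a)*a*a*Z*Z*Z => (a)*a*a*a*Z*Z => (a)*a*a*a*a*Z => (a)*a*a*a*a*a

E => E*Z   [E -> E * Z]
E*Z => E*Z*Z   [E -> E * Z]
E*Z*Z => E*Z*Z*Z   [E -> E * Z]
E*Z*Z*Z => E*Z*Z*Z*Z   [E -> E * Z]
E*Z*Z*Z*Z => E*Z*Z*Z*Z*Z   [E -> E * Z]
E*Z*Z*Z*Z*Z => Z*Z*Z*Z*Z*Z   [E -> Z]
Z*Z*Z*Z*Z*Z => (E)*Z*Z*Z*Z*Z   [Z -> ( E )]
(E)*Z*Z*Z*Z*Z => (Z)*Z*Z*Z*Z*Z   [E -> Z]
(Z)*Z*Z*Z*Z*Z => (a)*Z*Z*Z*Z*Z   [Z -> a]
(a)*Z*Z*Z*Z*Z => (a)*a*Z*Z*Z*Z   [Z -> a]
(a)*a*Z*Z*Z*Z => (a)*a*a*Z*Z*Z   [Z -> a]
(a)*a*a*Z*Z*Z => (a)*a*a*a*Z*Z   [Z -> a]
(a)*a*a*a*Z*Z => (a)*a*a*a*a*Z   [Z -> a]
(a)*a*a*a*a*Z => (a)*a*a*a*a*a   [Z -> a]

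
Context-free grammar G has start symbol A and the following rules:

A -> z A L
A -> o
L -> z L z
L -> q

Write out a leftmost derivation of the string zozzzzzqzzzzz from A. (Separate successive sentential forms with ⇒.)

A ⇒ zAL ⇒ zoL ⇒ zozLz ⇒ zozzLzz ⇒ zozzzLzzz ⇒ zozzzzLzzzz ⇒ zozzzzzLzzzzz ⇒ zozzzzzqzzzzz

A ⇒ zAL   [A -> z A L]
zAL ⇒ zoL   [A -> o]
zoL ⇒ zozLz   [L -> z L z]
zozLz ⇒ zozzLzz   [L -> z L z]
zozzLzz ⇒ zozzzLzzz   [L -> z L z]
zozzzLzzz ⇒ zozzzzLzzzz   [L -> z L z]
zozzzzLzzzz ⇒ zozzzzzLzzzzz   [L -> z L z]
zozzzzzLzzzzz ⇒ zozzzzzqzzzzz   [L -> q]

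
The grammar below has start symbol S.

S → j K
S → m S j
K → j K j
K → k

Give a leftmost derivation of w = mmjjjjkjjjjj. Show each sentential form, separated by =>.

S=>mSj=>mmSjj=>mmjKjj=>mmjjKjjj=>mmjjjKjjjj=>mmjjjjKjjjjj=>mmjjjjkjjjjj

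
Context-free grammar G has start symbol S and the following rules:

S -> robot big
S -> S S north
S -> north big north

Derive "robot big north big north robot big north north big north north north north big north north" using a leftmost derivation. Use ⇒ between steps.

S ⇒ S S north ⇒ S S north S north ⇒ robot big S north S north ⇒ robot big S S north north S north ⇒ robot big S S north S north north S north ⇒ robot big north big north S north S north north S north ⇒ robot big north big north robot big north S north north S north ⇒ robot big north big north robot big north north big north north north S north ⇒ robot big north big north robot big north north big north north north north big north north

S ⇒ S S north   [S -> S S north]
S S north ⇒ S S north S north   [S -> S S north]
S S north S north ⇒ robot big S north S north   [S -> robot big]
robot big S north S north ⇒ robot big S S north north S north   [S -> S S north]
robot big S S north north S north ⇒ robot big S S north S north north S north   [S -> S S north]
robot big S S north S north north S north ⇒ robot big north big north S north S north north S north   [S -> north big north]
robot big north big north S north S north north S north ⇒ robot big north big north robot big north S north north S north   [S -> robot big]
robot big north big north robot big north S north north S north ⇒ robot big north big north robot big north north big north north north S north   [S -> north big north]
robot big north big north robot big north north big north north north S north ⇒ robot big north big north robot big north north big north north north north big north north   [S -> north big north]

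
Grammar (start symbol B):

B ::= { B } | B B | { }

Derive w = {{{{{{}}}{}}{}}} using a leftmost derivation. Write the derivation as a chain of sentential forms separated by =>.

B => {B} => {{B}} => {{BB}} => {{{B}B}} => {{{BB}B}} => {{{{B}B}B}} => {{{{{B}}B}B}} => {{{{{{}}}B}B}} => {{{{{{}}}{}}B}} => {{{{{{}}}{}}{}}}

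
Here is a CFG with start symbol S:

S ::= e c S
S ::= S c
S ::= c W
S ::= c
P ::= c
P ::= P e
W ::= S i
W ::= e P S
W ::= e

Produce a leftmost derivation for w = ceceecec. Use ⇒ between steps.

S ⇒ Sc   [S ::= S c]
Sc ⇒ cWc   [S ::= c W]
cWc ⇒ cePSc   [W ::= e P S]
cePSc ⇒ cePeSc   [P ::= P e]
cePeSc ⇒ cePeeSc   [P ::= P e]
cePeeSc ⇒ ceceeSc   [P ::= c]
ceceeSc ⇒ ceceecWc   [S ::= c W]
ceceecWc ⇒ ceceecec   [W ::= e]

S⇒Sc⇒cWc⇒cePSc⇒cePeSc⇒cePeeSc⇒ceceeSc⇒ceceecWc⇒ceceecec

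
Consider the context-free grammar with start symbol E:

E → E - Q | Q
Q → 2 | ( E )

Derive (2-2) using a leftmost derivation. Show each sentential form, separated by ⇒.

E ⇒ Q ⇒ (E) ⇒ (E-Q) ⇒ (Q-Q) ⇒ (2-Q) ⇒ (2-2)

E ⇒ Q   [E → Q]
Q ⇒ (E)   [Q → ( E )]
(E) ⇒ (E-Q)   [E → E - Q]
(E-Q) ⇒ (Q-Q)   [E → Q]
(Q-Q) ⇒ (2-Q)   [Q → 2]
(2-Q) ⇒ (2-2)   [Q → 2]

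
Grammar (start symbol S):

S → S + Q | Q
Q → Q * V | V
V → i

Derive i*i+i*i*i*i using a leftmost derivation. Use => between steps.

S => S+Q   [S → S + Q]
S+Q => Q+Q   [S → Q]
Q+Q => Q*V+Q   [Q → Q * V]
Q*V+Q => V*V+Q   [Q → V]
V*V+Q => i*V+Q   [V → i]
i*V+Q => i*i+Q   [V → i]
i*i+Q => i*i+Q*V   [Q → Q * V]
i*i+Q*V => i*i+Q*V*V   [Q → Q * V]
i*i+Q*V*V => i*i+Q*V*V*V   [Q → Q * V]
i*i+Q*V*V*V => i*i+V*V*V*V   [Q → V]
i*i+V*V*V*V => i*i+i*V*V*V   [V → i]
i*i+i*V*V*V => i*i+i*i*V*V   [V → i]
i*i+i*i*V*V => i*i+i*i*i*V   [V → i]
i*i+i*i*i*V => i*i+i*i*i*i   [V → i]

S => S+Q => Q+Q => Q*V+Q => V*V+Q => i*V+Q => i*i+Q => i*i+Q*V => i*i+Q*V*V => i*i+Q*V*V*V => i*i+V*V*V*V => i*i+i*V*V*V => i*i+i*i*V*V => i*i+i*i*i*V => i*i+i*i*i*i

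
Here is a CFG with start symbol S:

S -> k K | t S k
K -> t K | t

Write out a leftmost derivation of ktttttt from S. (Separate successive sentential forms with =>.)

S => kK => ktK => kttK => ktttK => kttttK => ktttttK => ktttttt

S => kK   [S -> k K]
kK => ktK   [K -> t K]
ktK => kttK   [K -> t K]
kttK => ktttK   [K -> t K]
ktttK => kttttK   [K -> t K]
kttttK => ktttttK   [K -> t K]
ktttttK => ktttttt   [K -> t]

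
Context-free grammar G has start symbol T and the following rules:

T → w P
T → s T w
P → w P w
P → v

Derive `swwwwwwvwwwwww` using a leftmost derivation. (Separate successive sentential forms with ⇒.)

T ⇒ sTw   [T → s T w]
sTw ⇒ swPw   [T → w P]
swPw ⇒ swwPww   [P → w P w]
swwPww ⇒ swwwPwww   [P → w P w]
swwwPwww ⇒ swwwwPwwww   [P → w P w]
swwwwPwwww ⇒ swwwwwPwwwww   [P → w P w]
swwwwwPwwwww ⇒ swwwwwwPwwwwww   [P → w P w]
swwwwwwPwwwwww ⇒ swwwwwwvwwwwww   [P → v]

T⇒sTw⇒swPw⇒swwPww⇒swwwPwww⇒swwwwPwwww⇒swwwwwPwwwww⇒swwwwwwPwwwwww⇒swwwwwwvwwwwww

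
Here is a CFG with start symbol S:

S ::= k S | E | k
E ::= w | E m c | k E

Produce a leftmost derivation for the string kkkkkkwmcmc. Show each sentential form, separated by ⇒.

S ⇒ kS   [S ::= k S]
kS ⇒ kE   [S ::= E]
kE ⇒ kkE   [E ::= k E]
kkE ⇒ kkkE   [E ::= k E]
kkkE ⇒ kkkkE   [E ::= k E]
kkkkE ⇒ kkkkEmc   [E ::= E m c]
kkkkEmc ⇒ kkkkEmcmc   [E ::= E m c]
kkkkEmcmc ⇒ kkkkkEmcmc   [E ::= k E]
kkkkkEmcmc ⇒ kkkkkkEmcmc   [E ::= k E]
kkkkkkEmcmc ⇒ kkkkkkwmcmc   [E ::= w]

S ⇒ kS ⇒ kE ⇒ kkE ⇒ kkkE ⇒ kkkkE ⇒ kkkkEmc ⇒ kkkkEmcmc ⇒ kkkkkEmcmc ⇒ kkkkkkEmcmc ⇒ kkkkkkwmcmc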